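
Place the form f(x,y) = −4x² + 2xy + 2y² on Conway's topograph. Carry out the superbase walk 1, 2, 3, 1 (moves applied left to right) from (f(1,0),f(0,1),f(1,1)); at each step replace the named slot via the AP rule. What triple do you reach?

start (-4,2,0) = (f(1,0),f(0,1),f(1,1))
replace slot 1: 2·(2+0) − (-4) = 8 → (8,2,0)
replace slot 2: 2·(8+0) − 2 = 14 → (8,14,0)
replace slot 3: 2·(8+14) − 0 = 44 → (8,14,44)
replace slot 1: 2·(14+44) − 8 = 108 → (108,14,44)

108,14,44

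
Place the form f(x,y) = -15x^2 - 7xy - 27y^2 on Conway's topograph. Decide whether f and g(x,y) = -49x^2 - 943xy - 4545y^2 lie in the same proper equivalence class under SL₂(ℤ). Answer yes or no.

D₁ = -1571, D₂ = -1571
f is negative-definite; reduce −f:
−f: reduced (well bottom): (15,7,27) with a≤c, −a<b≤a
flip sign back: reduced form of f is (-15,-7,-27)
g is negative-definite; reduce −g:
−g: translate: b→-37 (≡943 mod 98), so (49,943,4545)→(49,-37,15)
−g: flip: (49,-37,15)→(15,37,49)
−g: translate: b→7 (≡37 mod 30), so (15,37,49)→(15,7,27)
−g: reduced (well bottom): (15,7,27) with a≤c, −a<b≤a
flip sign back: reduced form of g is (-15,-7,-27)
reduced forms (-15, -7, -27) vs (-15, -7, -27) ⇒ equivalent

yes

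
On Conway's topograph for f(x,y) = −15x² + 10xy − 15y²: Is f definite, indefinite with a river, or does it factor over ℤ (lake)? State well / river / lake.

D = b²−4ac = 10² − 4·(-15)·(-15) = -800
D < 0 ⇒ definite ⇒ every region one sign ⇒ single well

well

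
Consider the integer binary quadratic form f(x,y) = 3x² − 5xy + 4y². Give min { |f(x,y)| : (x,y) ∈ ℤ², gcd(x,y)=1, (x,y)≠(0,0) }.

translate: b→1 (≡-5 mod 6), so (3,-5,4)→(3,1,2)
flip: (3,1,2)→(2,-1,3)
reduced (well bottom): (2,-1,3) with a≤c, −a<b≤a
well minimum = a = 2

2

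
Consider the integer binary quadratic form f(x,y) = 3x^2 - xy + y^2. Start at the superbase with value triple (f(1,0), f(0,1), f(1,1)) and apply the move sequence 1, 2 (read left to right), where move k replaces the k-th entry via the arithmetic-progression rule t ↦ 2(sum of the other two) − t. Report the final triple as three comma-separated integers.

start (3,1,3) = (f(1,0),f(0,1),f(1,1))
replace slot 1: 2·(1+3) − 3 = 5 → (5,1,3)
replace slot 2: 2·(5+3) − 1 = 15 → (5,15,3)

5,15,3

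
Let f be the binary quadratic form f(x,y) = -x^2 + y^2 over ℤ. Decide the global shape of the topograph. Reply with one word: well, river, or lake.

D = b²−4ac = 0² − 4·(-1)·1 = 4
D = 2² is a perfect square ⇒ form factors over ℤ ⇒ lakes

lake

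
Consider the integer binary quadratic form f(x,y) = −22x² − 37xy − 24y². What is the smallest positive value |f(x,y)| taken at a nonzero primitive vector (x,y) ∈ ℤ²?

translate: b→-7 (≡37 mod 44), so (22,37,24)→(22,-7,9)
flip: (22,-7,9)→(9,7,22)
reduced (well bottom): (9,7,22) with a≤c, −a<b≤a
well minimum |f| = |-9| = 9 (negative-definite)

9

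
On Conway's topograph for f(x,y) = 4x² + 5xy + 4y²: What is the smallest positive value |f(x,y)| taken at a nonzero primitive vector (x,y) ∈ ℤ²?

translate: b→-3 (≡5 mod 8), so (4,5,4)→(4,-3,3)
flip: (4,-3,3)→(3,3,4)
reduced (well bottom): (3,3,4) with a≤c, −a<b≤a
well minimum = a = 3

3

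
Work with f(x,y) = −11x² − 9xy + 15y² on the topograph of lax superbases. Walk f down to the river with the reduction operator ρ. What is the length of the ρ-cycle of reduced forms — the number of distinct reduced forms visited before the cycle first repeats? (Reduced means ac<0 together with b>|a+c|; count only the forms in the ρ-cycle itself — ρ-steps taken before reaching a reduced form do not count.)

D = 741, ⌊√D⌋ = 27
descent: ρ → (15,9,-11)  [lands on river]
river: ρ → (-11,13,13)
river: ρ → (13,13,-11)
river: ρ → (-11,9,15)
river: ρ → (15,21,-5)
river: ρ → (-5,19,19)
river: ρ → (19,19,-5)
river: ρ → (-5,21,15)
ρ-cycle length = 8 (tail of 1 descent step not counted)

8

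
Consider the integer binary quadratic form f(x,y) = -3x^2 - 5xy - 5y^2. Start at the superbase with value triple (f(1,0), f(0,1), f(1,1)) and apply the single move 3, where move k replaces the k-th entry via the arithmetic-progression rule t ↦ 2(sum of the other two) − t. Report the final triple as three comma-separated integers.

start (-3,-5,-13) = (f(1,0),f(0,1),f(1,1))
replace slot 3: 2·((-3)+(-5)) − (-13) = -3 → (-3,-5,-3)

-3,-5,-3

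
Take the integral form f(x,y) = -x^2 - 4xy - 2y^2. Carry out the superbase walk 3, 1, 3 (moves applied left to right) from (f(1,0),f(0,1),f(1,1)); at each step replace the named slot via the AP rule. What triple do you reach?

start (-1,-2,-7) = (f(1,0),f(0,1),f(1,1))
replace slot 3: 2·((-1)+(-2)) − (-7) = 1 → (-1,-2,1)
replace slot 1: 2·((-2)+1) − (-1) = -1 → (-1,-2,1)
replace slot 3: 2·((-1)+(-2)) − 1 = -7 → (-1,-2,-7)

-1,-2,-7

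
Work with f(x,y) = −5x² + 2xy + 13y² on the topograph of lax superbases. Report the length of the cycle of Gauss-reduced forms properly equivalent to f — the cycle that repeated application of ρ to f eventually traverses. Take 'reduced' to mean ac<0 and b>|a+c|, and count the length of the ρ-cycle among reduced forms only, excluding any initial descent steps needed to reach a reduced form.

D = 264, ⌊√D⌋ = 16
descent: ρ → (13,-2,-5)
descent: ρ → (-5,12,6)  [lands on river]
river: ρ → (6,12,-5)
river: ρ → (-5,8,10)
river: ρ → (10,12,-3)
river: ρ → (-3,12,10)
river: ρ → (10,8,-5)
ρ-cycle length = 6 (tail of 2 descent steps not counted)

6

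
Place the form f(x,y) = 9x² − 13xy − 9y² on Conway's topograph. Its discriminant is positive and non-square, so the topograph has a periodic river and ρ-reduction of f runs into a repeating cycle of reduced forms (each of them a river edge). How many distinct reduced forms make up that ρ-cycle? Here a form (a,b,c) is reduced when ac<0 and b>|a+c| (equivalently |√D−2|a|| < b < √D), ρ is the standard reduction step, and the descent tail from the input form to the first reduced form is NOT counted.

D = 493, ⌊√D⌋ = 22
descent: ρ → (-9,13,9)  [lands on river]
river: ρ → (9,5,-13)
river: ρ → (-13,21,1)
river: ρ → (1,21,-13)
river: ρ → (-13,5,9)
river: ρ → (9,13,-9)
river: ρ → (-9,5,13)
river: ρ → (13,21,-1)
river: ρ → (-1,21,13)
river: ρ → (13,5,-9)
ρ-cycle length = 10 (tail of 1 descent step not counted)

10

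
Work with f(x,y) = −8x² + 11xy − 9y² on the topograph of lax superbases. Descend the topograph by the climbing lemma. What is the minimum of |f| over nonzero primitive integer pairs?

translate: b→5 (≡-11 mod 16), so (8,-11,9)→(8,5,6)
flip: (8,5,6)→(6,-5,8)
reduced (well bottom): (6,-5,8) with a≤c, −a<b≤a
well minimum |f| = |-6| = 6 (negative-definite)

6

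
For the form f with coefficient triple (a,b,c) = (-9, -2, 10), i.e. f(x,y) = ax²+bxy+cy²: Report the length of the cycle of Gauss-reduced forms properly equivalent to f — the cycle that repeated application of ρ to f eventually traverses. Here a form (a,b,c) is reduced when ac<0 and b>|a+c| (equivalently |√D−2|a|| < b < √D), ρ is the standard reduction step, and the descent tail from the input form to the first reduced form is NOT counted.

D = 364, ⌊√D⌋ = 19
descent: ρ → (10,2,-9)  [lands on river]
river: ρ → (-9,16,3)
river: ρ → (3,14,-14)
river: ρ → (-14,14,3)
river: ρ → (3,16,-9)
river: ρ → (-9,2,10)
river: ρ → (10,18,-1)
river: ρ → (-1,18,10)
ρ-cycle length = 8 (tail of 1 descent step not counted)

8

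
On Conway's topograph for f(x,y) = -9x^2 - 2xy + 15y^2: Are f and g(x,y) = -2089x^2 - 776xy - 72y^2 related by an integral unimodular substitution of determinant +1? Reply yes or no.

D₁ = 544, D₂ = 544
river cycle of f (length 4): (-9, 16, 8), (8, 16, -9), (-9, 20, 4), (4, 20, -9)
river cycle of g (length 4): (-9, 16, 8), (8, 16, -9), (-9, 20, 4), (4, 20, -9)
cycles coincide ⇒ equivalent

yes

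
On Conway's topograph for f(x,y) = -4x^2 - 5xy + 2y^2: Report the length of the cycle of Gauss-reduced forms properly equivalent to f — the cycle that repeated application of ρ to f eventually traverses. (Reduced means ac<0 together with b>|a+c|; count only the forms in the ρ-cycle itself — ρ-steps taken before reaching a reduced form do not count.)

D = 57, ⌊√D⌋ = 7
descent: ρ → (2,5,-4)  [lands on river]
river: ρ → (-4,3,3)
river: ρ → (3,3,-4)
river: ρ → (-4,5,2)
river: ρ → (2,7,-1)
river: ρ → (-1,7,2)
ρ-cycle length = 6 (tail of 1 descent step not counted)

6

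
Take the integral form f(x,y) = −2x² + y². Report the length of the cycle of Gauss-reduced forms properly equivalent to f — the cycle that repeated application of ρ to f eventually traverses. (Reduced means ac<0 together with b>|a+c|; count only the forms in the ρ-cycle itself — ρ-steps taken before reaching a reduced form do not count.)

D = 8, ⌊√D⌋ = 2
descent: ρ → (1,2,-1)  [lands on river]
river: ρ → (-1,2,1)
ρ-cycle length = 2 (tail of 1 descent step not counted)

2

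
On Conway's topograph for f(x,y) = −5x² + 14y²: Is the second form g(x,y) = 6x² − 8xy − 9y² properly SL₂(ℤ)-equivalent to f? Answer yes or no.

D₁ = 280, D₂ = 280
river cycle of f (length 6): (-5, 10, 9), (9, 8, -6), (-6, 16, 1), (1, 16, -6), (-6, 8, 9), (9, 10, -5)
river cycle of g (length 6): (-9, 8, 6), (6, 16, -1), (-1, 16, 6), (6, 8, -9), (-9, 10, 5), (5, 10, -9)
cycles differ ⇒ inequivalent

no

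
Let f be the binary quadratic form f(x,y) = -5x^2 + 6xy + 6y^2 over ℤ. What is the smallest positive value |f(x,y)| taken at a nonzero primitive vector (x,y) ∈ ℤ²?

river: ρ → (6,6,-5)
river: ρ → (-5,4,7)
river: ρ → (7,10,-2)
river: ρ → (-2,10,7)
river: ρ → (7,4,-5)
river: ρ → (-5,6,6)
closes: descent 0, river 6
min |a| on river = 2

2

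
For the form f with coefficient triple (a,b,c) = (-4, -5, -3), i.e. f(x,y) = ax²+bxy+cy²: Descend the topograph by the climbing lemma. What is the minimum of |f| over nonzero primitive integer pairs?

translate: b→-3 (≡5 mod 8), so (4,5,3)→(4,-3,2)
flip: (4,-3,2)→(2,3,4)
translate: b→-1 (≡3 mod 4), so (2,3,4)→(2,-1,3)
reduced (well bottom): (2,-1,3) with a≤c, −a<b≤a
well minimum |f| = |-2| = 2 (negative-definite)

2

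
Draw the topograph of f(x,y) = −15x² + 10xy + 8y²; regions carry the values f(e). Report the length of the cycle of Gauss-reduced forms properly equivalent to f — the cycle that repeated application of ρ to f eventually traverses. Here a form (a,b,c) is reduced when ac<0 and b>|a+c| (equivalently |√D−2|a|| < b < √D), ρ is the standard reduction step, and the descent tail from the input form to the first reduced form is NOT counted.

D = 580, ⌊√D⌋ = 24
river: ρ → (8,22,-3)
river: ρ → (-3,20,15)
river: ρ → (15,10,-8)
river: ρ → (-8,22,3)
river: ρ → (3,20,-15)
river: ρ → (-15,10,8)
ρ-cycle length = 6 (tail of 0 descent steps not counted)

6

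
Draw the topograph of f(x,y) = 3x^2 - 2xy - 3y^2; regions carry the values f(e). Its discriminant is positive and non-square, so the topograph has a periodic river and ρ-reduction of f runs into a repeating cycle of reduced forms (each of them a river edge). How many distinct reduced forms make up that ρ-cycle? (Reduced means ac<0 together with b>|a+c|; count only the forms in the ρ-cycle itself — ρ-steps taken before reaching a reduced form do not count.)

D = 40, ⌊√D⌋ = 6
descent: ρ → (-3,2,3)  [lands on river]
river: ρ → (3,4,-2)
river: ρ → (-2,4,3)
river: ρ → (3,2,-3)
river: ρ → (-3,4,2)
river: ρ → (2,4,-3)
ρ-cycle length = 6 (tail of 1 descent step not counted)

6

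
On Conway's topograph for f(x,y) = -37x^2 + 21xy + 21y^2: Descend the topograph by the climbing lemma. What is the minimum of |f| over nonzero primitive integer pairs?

river: ρ → (21,21,-37)
river: ρ → (-37,53,5)
river: ρ → (5,57,-15)
river: ρ → (-15,33,41)
river: ρ → (41,49,-7)
river: ρ → (-7,49,41)
river: ρ → (41,33,-15)
river: ρ → (-15,57,5)
river: ρ → (5,53,-37)
river: ρ → (-37,21,21)
closes: descent 0, river 10
min |a| on river = 5

5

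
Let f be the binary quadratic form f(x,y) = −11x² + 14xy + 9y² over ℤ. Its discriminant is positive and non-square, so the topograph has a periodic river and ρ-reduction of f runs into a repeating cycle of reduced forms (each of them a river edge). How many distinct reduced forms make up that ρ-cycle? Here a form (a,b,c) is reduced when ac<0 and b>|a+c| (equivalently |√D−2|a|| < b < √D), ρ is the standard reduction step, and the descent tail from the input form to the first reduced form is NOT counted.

D = 592, ⌊√D⌋ = 24
river: ρ → (9,22,-3)
river: ρ → (-3,20,16)
river: ρ → (16,12,-7)
river: ρ → (-7,16,12)
river: ρ → (12,8,-11)
river: ρ → (-11,14,9)
ρ-cycle length = 6 (tail of 0 descent steps not counted)

6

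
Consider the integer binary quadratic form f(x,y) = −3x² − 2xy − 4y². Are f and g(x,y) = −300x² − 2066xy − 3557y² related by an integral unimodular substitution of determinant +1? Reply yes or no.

D₁ = -44, D₂ = -44
f is negative-definite; reduce −f:
−f: reduced (well bottom): (3,2,4) with a≤c, −a<b≤a
flip sign back: reduced form of f is (-3,-2,-4)
g is negative-definite; reduce −g:
−g: translate: b→266 (≡2066 mod 600), so (300,2066,3557)→(300,266,59)
−g: flip: (300,266,59)→(59,-266,300)
−g: translate: b→-30 (≡-266 mod 118), so (59,-266,300)→(59,-30,4)
−g: flip: (59,-30,4)→(4,30,59)
−g: translate: b→-2 (≡30 mod 8), so (4,30,59)→(4,-2,3)
−g: flip: (4,-2,3)→(3,2,4)
−g: reduced (well bottom): (3,2,4) with a≤c, −a<b≤a
flip sign back: reduced form of g is (-3,-2,-4)
reduced forms (-3, -2, -4) vs (-3, -2, -4) ⇒ equivalent

yes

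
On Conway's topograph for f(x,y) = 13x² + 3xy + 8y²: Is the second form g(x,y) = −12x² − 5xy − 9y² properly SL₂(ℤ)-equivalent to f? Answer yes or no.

D₁ = -407, D₂ = -407
f: flip: (13,3,8)→(8,-3,13)
f: reduced (well bottom): (8,-3,13) with a≤c, −a<b≤a
g is negative-definite; reduce −g:
−g: flip: (12,5,9)→(9,-5,12)
−g: reduced (well bottom): (9,-5,12) with a≤c, −a<b≤a
flip sign back: reduced form of g is (-9,5,-12)
reduced forms (8, -3, 13) vs (-9, 5, -12) ⇒ inequivalent

no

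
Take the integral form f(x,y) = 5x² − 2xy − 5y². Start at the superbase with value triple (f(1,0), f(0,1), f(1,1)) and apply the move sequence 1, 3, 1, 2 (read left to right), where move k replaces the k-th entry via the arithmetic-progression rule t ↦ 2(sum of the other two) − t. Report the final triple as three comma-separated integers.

start (5,-5,-2) = (f(1,0),f(0,1),f(1,1))
replace slot 1: 2·((-5)+(-2)) − 5 = -19 → (-19,-5,-2)
replace slot 3: 2·((-19)+(-5)) − (-2) = -46 → (-19,-5,-46)
replace slot 1: 2·((-5)+(-46)) − (-19) = -83 → (-83,-5,-46)
replace slot 2: 2·((-83)+(-46)) − (-5) = -253 → (-83,-253,-46)

-83,-253,-46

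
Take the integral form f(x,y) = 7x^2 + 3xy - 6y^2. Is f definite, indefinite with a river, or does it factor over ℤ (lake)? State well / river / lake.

D = b²−4ac = 3² − 4·7·(-6) = 177
D > 0 non-square ⇒ indefinite ⇒ periodic river

river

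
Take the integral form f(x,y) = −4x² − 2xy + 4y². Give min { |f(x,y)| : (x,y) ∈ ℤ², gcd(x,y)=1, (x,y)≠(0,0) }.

descent: ρ → (4,2,-4)  [lands on river]
river: ρ → (-4,6,2)
river: ρ → (2,6,-4)
river: ρ → (-4,2,4)
river: ρ → (4,6,-2)
river: ρ → (-2,6,4)
closes: descent 1, river 6
min |a| on river = 2

2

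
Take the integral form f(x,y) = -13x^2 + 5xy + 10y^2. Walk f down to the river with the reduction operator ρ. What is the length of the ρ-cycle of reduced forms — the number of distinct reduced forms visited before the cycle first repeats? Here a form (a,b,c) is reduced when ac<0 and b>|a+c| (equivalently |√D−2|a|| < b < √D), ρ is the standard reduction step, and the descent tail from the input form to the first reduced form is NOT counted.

D = 545, ⌊√D⌋ = 23
river: ρ → (10,15,-8)
river: ρ → (-8,17,8)
river: ρ → (8,15,-10)
river: ρ → (-10,5,13)
river: ρ → (13,21,-2)
river: ρ → (-2,23,2)
river: ρ → (2,21,-13)
river: ρ → (-13,5,10)
ρ-cycle length = 8 (tail of 0 descent steps not counted)

8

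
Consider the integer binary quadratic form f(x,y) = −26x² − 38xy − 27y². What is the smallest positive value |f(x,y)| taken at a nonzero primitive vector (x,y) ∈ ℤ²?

translate: b→-14 (≡38 mod 52), so (26,38,27)→(26,-14,15)
flip: (26,-14,15)→(15,14,26)
reduced (well bottom): (15,14,26) with a≤c, −a<b≤a
well minimum |f| = |-15| = 15 (negative-definite)

15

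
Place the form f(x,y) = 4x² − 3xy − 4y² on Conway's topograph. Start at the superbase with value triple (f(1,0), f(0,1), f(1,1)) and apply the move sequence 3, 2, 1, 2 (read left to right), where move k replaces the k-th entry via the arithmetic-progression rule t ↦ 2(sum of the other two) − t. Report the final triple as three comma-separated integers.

start (4,-4,-3) = (f(1,0),f(0,1),f(1,1))
replace slot 3: 2·(4+(-4)) − (-3) = 3 → (4,-4,3)
replace slot 2: 2·(4+3) − (-4) = 18 → (4,18,3)
replace slot 1: 2·(18+3) − 4 = 38 → (38,18,3)
replace slot 2: 2·(38+3) − 18 = 64 → (38,64,3)

38,64,3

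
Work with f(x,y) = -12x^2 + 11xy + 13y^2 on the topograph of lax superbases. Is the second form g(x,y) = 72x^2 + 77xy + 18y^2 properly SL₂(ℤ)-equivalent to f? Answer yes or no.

D₁ = 745, D₂ = 745
river cycle of f (length 18): (13, 15, -10), (-10, 25, 3), (3, 23, -18), (-18, 13, 8), (8, 19, -12), (-12, 5, 15), (15, 25, -2), (-2, 27, 2), (2, 25, -15), (-15, 5, 12), … (8 more)
river cycle of g (length 18): (-10, 25, 3), (3, 23, -18), (-18, 13, 8), (8, 19, -12), (-12, 5, 15), (15, 25, -2), (-2, 27, 2), (2, 25, -15), (-15, 5, 12), (12, 19, -8), … (8 more)
cycles coincide ⇒ equivalent

yes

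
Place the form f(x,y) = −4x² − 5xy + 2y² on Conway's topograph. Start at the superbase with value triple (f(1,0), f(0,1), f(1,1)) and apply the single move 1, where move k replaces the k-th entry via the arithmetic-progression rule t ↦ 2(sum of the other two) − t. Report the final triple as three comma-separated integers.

start (-4,2,-7) = (f(1,0),f(0,1),f(1,1))
replace slot 1: 2·(2+(-7)) − (-4) = -6 → (-6,2,-7)

-6,2,-7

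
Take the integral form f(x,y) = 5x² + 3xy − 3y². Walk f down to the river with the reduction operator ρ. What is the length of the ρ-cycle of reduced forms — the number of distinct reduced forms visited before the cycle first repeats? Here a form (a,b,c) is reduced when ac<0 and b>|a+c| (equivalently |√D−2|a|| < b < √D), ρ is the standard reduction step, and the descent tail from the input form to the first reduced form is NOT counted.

D = 69, ⌊√D⌋ = 8
river: ρ → (-3,3,5)
river: ρ → (5,7,-1)
river: ρ → (-1,7,5)
river: ρ → (5,3,-3)
ρ-cycle length = 4 (tail of 0 descent steps not counted)

4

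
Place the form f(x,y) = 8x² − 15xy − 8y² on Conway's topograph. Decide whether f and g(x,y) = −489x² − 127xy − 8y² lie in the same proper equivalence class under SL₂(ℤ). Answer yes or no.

D₁ = 481, D₂ = 481
river cycle of f (length 26): (-8, 15, 8), (8, 17, -6), (-6, 19, 5), (5, 21, -2), (-2, 19, 15), (15, 11, -6), (-6, 13, 13), (13, 13, -6), (-6, 11, 15), (15, 19, -2), … (16 more)
river cycle of g (length 26): (-8, 15, 8), (8, 17, -6), (-6, 19, 5), (5, 21, -2), (-2, 19, 15), (15, 11, -6), (-6, 13, 13), (13, 13, -6), (-6, 11, 15), (15, 19, -2), … (16 more)
cycles coincide ⇒ equivalent

yes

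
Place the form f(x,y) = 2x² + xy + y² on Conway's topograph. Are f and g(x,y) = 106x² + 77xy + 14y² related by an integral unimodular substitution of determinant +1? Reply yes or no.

D₁ = -7, D₂ = -7
f: flip: (2,1,1)→(1,-1,2)
f: translate: b→1 (≡-1 mod 2), so (1,-1,2)→(1,1,2)
f: reduced (well bottom): (1,1,2) with a≤c, −a<b≤a
g: flip: (106,77,14)→(14,-77,106)
g: translate: b→7 (≡-77 mod 28), so (14,-77,106)→(14,7,1)
g: flip: (14,7,1)→(1,-7,14)
g: translate: b→1 (≡-7 mod 2), so (1,-7,14)→(1,1,2)
g: reduced (well bottom): (1,1,2) with a≤c, −a<b≤a
reduced forms (1, 1, 2) vs (1, 1, 2) ⇒ equivalent

yes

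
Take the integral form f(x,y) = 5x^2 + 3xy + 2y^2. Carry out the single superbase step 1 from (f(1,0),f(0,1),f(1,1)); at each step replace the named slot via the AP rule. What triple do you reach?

start (5,2,10) = (f(1,0),f(0,1),f(1,1))
replace slot 1: 2·(2+10) − 5 = 19 → (19,2,10)

19,2,10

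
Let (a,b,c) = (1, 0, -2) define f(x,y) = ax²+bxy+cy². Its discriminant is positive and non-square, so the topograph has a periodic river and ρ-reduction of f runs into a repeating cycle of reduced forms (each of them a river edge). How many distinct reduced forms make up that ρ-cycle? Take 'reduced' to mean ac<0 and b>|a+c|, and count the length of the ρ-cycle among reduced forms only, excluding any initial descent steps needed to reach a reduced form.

D = 8, ⌊√D⌋ = 2
descent: ρ → (-2,0,1)
descent: ρ → (1,2,-1)  [lands on river]
river: ρ → (-1,2,1)
ρ-cycle length = 2 (tail of 2 descent steps not counted)

2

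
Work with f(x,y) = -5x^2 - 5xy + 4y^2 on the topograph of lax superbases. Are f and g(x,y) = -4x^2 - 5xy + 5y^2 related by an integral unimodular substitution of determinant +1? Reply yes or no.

D₁ = 105, D₂ = 105
river cycle of f (length 6): (4, 5, -5), (-5, 5, 4), (4, 3, -6), (-6, 9, 1), (1, 9, -6), (-6, 3, 4)
river cycle of g (length 6): (5, 5, -4), (-4, 3, 6), (6, 9, -1), (-1, 9, 6), (6, 3, -4), (-4, 5, 5)
cycles differ ⇒ inequivalent

no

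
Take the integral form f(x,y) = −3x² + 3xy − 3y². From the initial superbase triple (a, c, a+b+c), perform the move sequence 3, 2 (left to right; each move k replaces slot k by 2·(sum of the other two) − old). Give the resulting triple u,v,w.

start (-3,-3,-3) = (f(1,0),f(0,1),f(1,1))
replace slot 3: 2·((-3)+(-3)) − (-3) = -9 → (-3,-3,-9)
replace slot 2: 2·((-3)+(-9)) − (-3) = -21 → (-3,-21,-9)

-3,-21,-9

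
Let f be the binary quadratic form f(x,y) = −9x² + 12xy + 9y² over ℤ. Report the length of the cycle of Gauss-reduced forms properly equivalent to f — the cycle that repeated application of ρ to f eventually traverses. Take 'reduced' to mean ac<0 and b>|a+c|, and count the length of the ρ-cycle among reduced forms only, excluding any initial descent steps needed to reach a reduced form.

D = 468, ⌊√D⌋ = 21
river: ρ → (9,6,-12)
river: ρ → (-12,18,3)
river: ρ → (3,18,-12)
river: ρ → (-12,6,9)
river: ρ → (9,12,-9)
river: ρ → (-9,6,12)
river: ρ → (12,18,-3)
river: ρ → (-3,18,12)
river: ρ → (12,6,-9)
river: ρ → (-9,12,9)
ρ-cycle length = 10 (tail of 0 descent steps not counted)

10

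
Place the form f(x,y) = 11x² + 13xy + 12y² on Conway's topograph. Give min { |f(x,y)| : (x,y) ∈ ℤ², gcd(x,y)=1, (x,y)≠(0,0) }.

translate: b→-9 (≡13 mod 22), so (11,13,12)→(11,-9,10)
flip: (11,-9,10)→(10,9,11)
reduced (well bottom): (10,9,11) with a≤c, −a<b≤a
well minimum = a = 10

10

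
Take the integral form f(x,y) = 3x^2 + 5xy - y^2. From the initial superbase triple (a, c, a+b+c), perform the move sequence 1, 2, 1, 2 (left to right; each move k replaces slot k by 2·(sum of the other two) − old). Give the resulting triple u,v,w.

start (3,-1,7) = (f(1,0),f(0,1),f(1,1))
replace slot 1: 2·((-1)+7) − 3 = 9 → (9,-1,7)
replace slot 2: 2·(9+7) − (-1) = 33 → (9,33,7)
replace slot 1: 2·(33+7) − 9 = 71 → (71,33,7)
replace slot 2: 2·(71+7) − 33 = 123 → (71,123,7)

71,123,7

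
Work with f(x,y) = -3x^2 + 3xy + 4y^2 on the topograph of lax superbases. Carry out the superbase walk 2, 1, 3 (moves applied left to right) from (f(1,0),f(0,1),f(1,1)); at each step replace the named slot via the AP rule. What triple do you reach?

start (-3,4,4) = (f(1,0),f(0,1),f(1,1))
replace slot 2: 2·((-3)+4) − 4 = -2 → (-3,-2,4)
replace slot 1: 2·((-2)+4) − (-3) = 7 → (7,-2,4)
replace slot 3: 2·(7+(-2)) − 4 = 6 → (7,-2,6)

7,-2,6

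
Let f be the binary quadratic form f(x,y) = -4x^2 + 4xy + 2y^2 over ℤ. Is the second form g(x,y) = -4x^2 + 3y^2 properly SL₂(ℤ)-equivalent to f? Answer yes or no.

D₁ = 48, D₂ = 48
river cycle of f (length 2): (2, 4, -4), (-4, 4, 2)
river cycle of g (length 2): (3, 6, -1), (-1, 6, 3)
cycles differ ⇒ inequivalent

no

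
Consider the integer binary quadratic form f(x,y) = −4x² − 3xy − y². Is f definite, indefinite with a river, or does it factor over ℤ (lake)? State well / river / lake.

D = b²−4ac = (-3)² − 4·(-4)·(-1) = -7
D < 0 ⇒ definite ⇒ every region one sign ⇒ single well

well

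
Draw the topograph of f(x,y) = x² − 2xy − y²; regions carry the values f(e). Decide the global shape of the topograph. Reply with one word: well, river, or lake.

D = b²−4ac = (-2)² − 4·1·(-1) = 8
D > 0 non-square ⇒ indefinite ⇒ periodic river

river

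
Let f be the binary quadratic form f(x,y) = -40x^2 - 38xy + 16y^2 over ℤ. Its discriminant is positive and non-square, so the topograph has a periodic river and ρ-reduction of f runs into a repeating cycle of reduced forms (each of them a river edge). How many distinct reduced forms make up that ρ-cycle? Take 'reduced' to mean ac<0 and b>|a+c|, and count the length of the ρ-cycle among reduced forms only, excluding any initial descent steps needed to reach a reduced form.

D = 4004, ⌊√D⌋ = 63
descent: ρ → (16,38,-40)  [lands on river]
river: ρ → (-40,42,14)
river: ρ → (14,42,-40)
river: ρ → (-40,38,16)
river: ρ → (16,58,-10)
river: ρ → (-10,62,4)
river: ρ → (4,58,-40)
river: ρ → (-40,22,22)
river: ρ → (22,22,-40)
river: ρ → (-40,58,4)
river: ρ → (4,62,-10)
river: ρ → (-10,58,16)
ρ-cycle length = 12 (tail of 1 descent step not counted)

12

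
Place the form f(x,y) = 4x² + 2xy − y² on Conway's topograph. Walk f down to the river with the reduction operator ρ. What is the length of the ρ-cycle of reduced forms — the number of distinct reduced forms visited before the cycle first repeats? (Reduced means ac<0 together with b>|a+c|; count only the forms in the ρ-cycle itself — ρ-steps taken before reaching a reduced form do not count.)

D = 20, ⌊√D⌋ = 4
descent: ρ → (-1,4,1)  [lands on river]
river: ρ → (1,4,-1)
ρ-cycle length = 2 (tail of 1 descent step not counted)

2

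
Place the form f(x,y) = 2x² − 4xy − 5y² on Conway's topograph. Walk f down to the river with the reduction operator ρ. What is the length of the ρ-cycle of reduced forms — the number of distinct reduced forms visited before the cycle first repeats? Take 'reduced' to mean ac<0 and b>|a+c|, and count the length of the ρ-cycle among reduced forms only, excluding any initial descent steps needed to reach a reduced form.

D = 56, ⌊√D⌋ = 7
descent: ρ → (-5,4,2)  [lands on river]
river: ρ → (2,4,-5)
river: ρ → (-5,6,1)
river: ρ → (1,6,-5)
ρ-cycle length = 4 (tail of 1 descent step not counted)

4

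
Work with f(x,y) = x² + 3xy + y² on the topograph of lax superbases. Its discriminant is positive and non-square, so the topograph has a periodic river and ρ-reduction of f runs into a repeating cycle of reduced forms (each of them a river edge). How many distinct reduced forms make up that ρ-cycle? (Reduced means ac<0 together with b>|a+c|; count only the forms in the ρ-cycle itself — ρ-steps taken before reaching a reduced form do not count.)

D = 5, ⌊√D⌋ = 2
descent: ρ → (1,1,-1)  [lands on river]
river: ρ → (-1,1,1)
ρ-cycle length = 2 (tail of 1 descent step not counted)

2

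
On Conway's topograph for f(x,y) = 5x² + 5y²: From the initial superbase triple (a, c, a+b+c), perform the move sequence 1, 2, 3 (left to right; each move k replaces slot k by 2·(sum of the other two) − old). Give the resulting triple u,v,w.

start (5,5,10) = (f(1,0),f(0,1),f(1,1))
replace slot 1: 2·(5+10) − 5 = 25 → (25,5,10)
replace slot 2: 2·(25+10) − 5 = 65 → (25,65,10)
replace slot 3: 2·(25+65) − 10 = 170 → (25,65,170)

25,65,170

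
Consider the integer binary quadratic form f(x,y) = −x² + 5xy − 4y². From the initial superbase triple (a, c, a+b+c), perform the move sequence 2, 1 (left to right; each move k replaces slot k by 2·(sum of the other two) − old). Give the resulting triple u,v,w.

start (-1,-4,0) = (f(1,0),f(0,1),f(1,1))
replace slot 2: 2·((-1)+0) − (-4) = 2 → (-1,2,0)
replace slot 1: 2·(2+0) − (-1) = 5 → (5,2,0)

5,2,0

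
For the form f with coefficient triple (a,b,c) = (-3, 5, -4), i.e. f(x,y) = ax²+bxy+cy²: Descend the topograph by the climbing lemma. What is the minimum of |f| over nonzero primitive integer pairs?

translate: b→1 (≡-5 mod 6), so (3,-5,4)→(3,1,2)
flip: (3,1,2)→(2,-1,3)
reduced (well bottom): (2,-1,3) with a≤c, −a<b≤a
well minimum |f| = |-2| = 2 (negative-definite)

2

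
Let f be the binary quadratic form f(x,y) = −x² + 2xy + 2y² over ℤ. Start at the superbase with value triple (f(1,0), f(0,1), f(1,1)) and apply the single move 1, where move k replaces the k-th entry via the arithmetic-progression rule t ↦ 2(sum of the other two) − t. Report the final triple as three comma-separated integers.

start (-1,2,3) = (f(1,0),f(0,1),f(1,1))
replace slot 1: 2·(2+3) − (-1) = 11 → (11,2,3)

11,2,3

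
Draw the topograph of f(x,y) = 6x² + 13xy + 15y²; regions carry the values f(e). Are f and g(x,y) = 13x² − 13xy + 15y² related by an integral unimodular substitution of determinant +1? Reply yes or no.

D₁ = -191, D₂ = -611
discriminants differ ⇒ not SL₂(ℤ)-equivalent

no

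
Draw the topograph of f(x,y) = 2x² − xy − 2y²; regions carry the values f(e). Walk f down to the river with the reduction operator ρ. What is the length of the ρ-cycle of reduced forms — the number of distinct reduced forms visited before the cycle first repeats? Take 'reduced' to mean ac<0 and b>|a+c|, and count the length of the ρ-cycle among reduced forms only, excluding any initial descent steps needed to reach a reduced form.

D = 17, ⌊√D⌋ = 4
descent: ρ → (-2,1,2)  [lands on river]
river: ρ → (2,3,-1)
river: ρ → (-1,3,2)
river: ρ → (2,1,-2)
river: ρ → (-2,3,1)
river: ρ → (1,3,-2)
ρ-cycle length = 6 (tail of 1 descent step not counted)

6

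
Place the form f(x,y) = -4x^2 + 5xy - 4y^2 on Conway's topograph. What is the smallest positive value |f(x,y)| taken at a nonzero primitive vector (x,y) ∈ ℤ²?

translate: b→3 (≡-5 mod 8), so (4,-5,4)→(4,3,3)
flip: (4,3,3)→(3,-3,4)
translate: b→3 (≡-3 mod 6), so (3,-3,4)→(3,3,4)
reduced (well bottom): (3,3,4) with a≤c, −a<b≤a
well minimum |f| = |-3| = 3 (negative-definite)

3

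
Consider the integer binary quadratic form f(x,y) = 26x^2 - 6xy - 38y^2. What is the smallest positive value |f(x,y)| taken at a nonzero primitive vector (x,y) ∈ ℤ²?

descent: ρ → (-38,6,26)
descent: ρ → (26,46,-18)  [lands on river]
river: ρ → (-18,62,2)
river: ρ → (2,62,-18)
river: ρ → (-18,46,26)
river: ρ → (26,58,-6)
river: ρ → (-6,62,6)
river: ρ → (6,58,-26)
river: ρ → (-26,46,18)
river: ρ → (18,62,-2)
river: ρ → (-2,62,18)
river: ρ → (18,46,-26)
river: ρ → (-26,58,6)
river: ρ → (6,62,-6)
river: ρ → (-6,58,26)
closes: descent 2, river 14
min |a| on river = 2

2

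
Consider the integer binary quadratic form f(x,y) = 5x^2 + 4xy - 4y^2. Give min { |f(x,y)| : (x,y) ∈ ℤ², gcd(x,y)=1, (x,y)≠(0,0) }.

river: ρ → (-4,4,5)
river: ρ → (5,6,-3)
river: ρ → (-3,6,5)
river: ρ → (5,4,-4)
closes: descent 0, river 4
min |a| on river = 3

3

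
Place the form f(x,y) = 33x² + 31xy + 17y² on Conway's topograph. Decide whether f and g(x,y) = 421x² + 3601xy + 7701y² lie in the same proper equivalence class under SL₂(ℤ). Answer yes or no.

D₁ = -1283, D₂ = -1283
f: flip: (33,31,17)→(17,-31,33)
f: translate: b→3 (≡-31 mod 34), so (17,-31,33)→(17,3,19)
f: reduced (well bottom): (17,3,19) with a≤c, −a<b≤a
g: translate: b→233 (≡3601 mod 842), so (421,3601,7701)→(421,233,33)
g: flip: (421,233,33)→(33,-233,421)
g: translate: b→31 (≡-233 mod 66), so (33,-233,421)→(33,31,17)
g: flip: (33,31,17)→(17,-31,33)
g: translate: b→3 (≡-31 mod 34), so (17,-31,33)→(17,3,19)
g: reduced (well bottom): (17,3,19) with a≤c, −a<b≤a
reduced forms (17, 3, 19) vs (17, 3, 19) ⇒ equivalent

yes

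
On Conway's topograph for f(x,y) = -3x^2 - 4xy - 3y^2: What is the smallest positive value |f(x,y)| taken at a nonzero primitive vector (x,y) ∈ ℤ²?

translate: b→-2 (≡4 mod 6), so (3,4,3)→(3,-2,2)
flip: (3,-2,2)→(2,2,3)
reduced (well bottom): (2,2,3) with a≤c, −a<b≤a
well minimum |f| = |-2| = 2 (negative-definite)

2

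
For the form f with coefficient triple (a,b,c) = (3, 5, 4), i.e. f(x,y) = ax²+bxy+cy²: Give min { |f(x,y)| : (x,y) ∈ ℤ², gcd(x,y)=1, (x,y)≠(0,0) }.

translate: b→-1 (≡5 mod 6), so (3,5,4)→(3,-1,2)
flip: (3,-1,2)→(2,1,3)
reduced (well bottom): (2,1,3) with a≤c, −a<b≤a
well minimum = a = 2

2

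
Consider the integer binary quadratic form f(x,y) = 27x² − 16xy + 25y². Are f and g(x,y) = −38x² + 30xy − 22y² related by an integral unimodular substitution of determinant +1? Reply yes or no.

D₁ = -2444, D₂ = -2444
f: flip: (27,-16,25)→(25,16,27)
f: reduced (well bottom): (25,16,27) with a≤c, −a<b≤a
g is negative-definite; reduce −g:
−g: flip: (38,-30,22)→(22,30,38)
−g: translate: b→-14 (≡30 mod 44), so (22,30,38)→(22,-14,30)
−g: reduced (well bottom): (22,-14,30) with a≤c, −a<b≤a
flip sign back: reduced form of g is (-22,14,-30)
reduced forms (25, 16, 27) vs (-22, 14, -30) ⇒ inequivalent

no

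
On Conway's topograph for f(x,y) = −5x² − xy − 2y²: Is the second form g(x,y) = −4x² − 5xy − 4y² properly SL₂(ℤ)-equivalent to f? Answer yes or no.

D₁ = -39, D₂ = -39
f is negative-definite; reduce −f:
−f: flip: (5,1,2)→(2,-1,5)
−f: reduced (well bottom): (2,-1,5) with a≤c, −a<b≤a
flip sign back: reduced form of f is (-2,1,-5)
g is negative-definite; reduce −g:
−g: translate: b→-3 (≡5 mod 8), so (4,5,4)→(4,-3,3)
−g: flip: (4,-3,3)→(3,3,4)
−g: reduced (well bottom): (3,3,4) with a≤c, −a<b≤a
flip sign back: reduced form of g is (-3,-3,-4)
reduced forms (-2, 1, -5) vs (-3, -3, -4) ⇒ inequivalent

no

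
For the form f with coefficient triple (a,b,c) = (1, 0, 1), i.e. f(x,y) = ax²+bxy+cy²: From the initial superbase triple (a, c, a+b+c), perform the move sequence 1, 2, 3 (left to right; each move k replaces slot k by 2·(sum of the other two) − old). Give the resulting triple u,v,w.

start (1,1,2) = (f(1,0),f(0,1),f(1,1))
replace slot 1: 2·(1+2) − 1 = 5 → (5,1,2)
replace slot 2: 2·(5+2) − 1 = 13 → (5,13,2)
replace slot 3: 2·(5+13) − 2 = 34 → (5,13,34)

5,13,34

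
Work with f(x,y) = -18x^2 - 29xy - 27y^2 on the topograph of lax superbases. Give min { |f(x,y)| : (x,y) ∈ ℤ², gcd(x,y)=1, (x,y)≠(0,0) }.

translate: b→-7 (≡29 mod 36), so (18,29,27)→(18,-7,16)
flip: (18,-7,16)→(16,7,18)
reduced (well bottom): (16,7,18) with a≤c, −a<b≤a
well minimum |f| = |-16| = 16 (negative-definite)

16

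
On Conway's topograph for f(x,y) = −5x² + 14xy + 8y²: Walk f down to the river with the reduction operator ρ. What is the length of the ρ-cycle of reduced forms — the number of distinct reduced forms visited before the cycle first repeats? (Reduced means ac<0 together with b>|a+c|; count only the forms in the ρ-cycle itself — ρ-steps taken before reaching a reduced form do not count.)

D = 356, ⌊√D⌋ = 18
river: ρ → (8,18,-1)
river: ρ → (-1,18,8)
river: ρ → (8,14,-5)
river: ρ → (-5,16,5)
river: ρ → (5,14,-8)
river: ρ → (-8,18,1)
river: ρ → (1,18,-8)
river: ρ → (-8,14,5)
river: ρ → (5,16,-5)
river: ρ → (-5,14,8)
ρ-cycle length = 10 (tail of 0 descent steps not counted)

10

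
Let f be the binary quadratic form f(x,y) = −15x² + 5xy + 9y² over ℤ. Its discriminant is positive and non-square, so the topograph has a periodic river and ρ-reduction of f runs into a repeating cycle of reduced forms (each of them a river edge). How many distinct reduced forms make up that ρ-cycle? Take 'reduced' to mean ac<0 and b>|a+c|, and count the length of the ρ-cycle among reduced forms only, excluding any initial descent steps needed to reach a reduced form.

D = 565, ⌊√D⌋ = 23
descent: ρ → (9,13,-11)  [lands on river]
river: ρ → (-11,9,11)
river: ρ → (11,13,-9)
river: ρ → (-9,23,1)
river: ρ → (1,23,-9)
river: ρ → (-9,13,11)
river: ρ → (11,9,-11)
river: ρ → (-11,13,9)
river: ρ → (9,23,-1)
river: ρ → (-1,23,9)
ρ-cycle length = 10 (tail of 1 descent step not counted)

10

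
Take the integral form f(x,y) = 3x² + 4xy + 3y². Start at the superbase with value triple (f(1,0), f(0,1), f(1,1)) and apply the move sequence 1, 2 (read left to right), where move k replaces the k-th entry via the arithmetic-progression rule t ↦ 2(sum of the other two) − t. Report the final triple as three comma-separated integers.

start (3,3,10) = (f(1,0),f(0,1),f(1,1))
replace slot 1: 2·(3+10) − 3 = 23 → (23,3,10)
replace slot 2: 2·(23+10) − 3 = 63 → (23,63,10)

23,63,10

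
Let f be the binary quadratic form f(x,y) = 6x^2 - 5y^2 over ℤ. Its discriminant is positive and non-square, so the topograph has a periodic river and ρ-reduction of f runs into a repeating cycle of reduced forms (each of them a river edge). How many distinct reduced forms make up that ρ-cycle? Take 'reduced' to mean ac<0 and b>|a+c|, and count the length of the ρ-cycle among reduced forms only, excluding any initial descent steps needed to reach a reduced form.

D = 120, ⌊√D⌋ = 10
descent: ρ → (-5,10,1)  [lands on river]
river: ρ → (1,10,-5)
ρ-cycle length = 2 (tail of 1 descent step not counted)

2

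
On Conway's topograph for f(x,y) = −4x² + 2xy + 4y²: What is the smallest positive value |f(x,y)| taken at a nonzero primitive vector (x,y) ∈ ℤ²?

river: ρ → (4,6,-2)
river: ρ → (-2,6,4)
river: ρ → (4,2,-4)
river: ρ → (-4,6,2)
river: ρ → (2,6,-4)
river: ρ → (-4,2,4)
closes: descent 0, river 6
min |a| on river = 2

2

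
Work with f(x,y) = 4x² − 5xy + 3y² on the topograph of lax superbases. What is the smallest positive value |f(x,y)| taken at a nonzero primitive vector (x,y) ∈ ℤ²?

translate: b→3 (≡-5 mod 8), so (4,-5,3)→(4,3,2)
flip: (4,3,2)→(2,-3,4)
translate: b→1 (≡-3 mod 4), so (2,-3,4)→(2,1,3)
reduced (well bottom): (2,1,3) with a≤c, −a<b≤a
well minimum = a = 2

2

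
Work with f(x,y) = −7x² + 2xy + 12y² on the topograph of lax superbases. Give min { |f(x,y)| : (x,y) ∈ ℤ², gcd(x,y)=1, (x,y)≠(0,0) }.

descent: ρ → (12,-2,-7)
descent: ρ → (-7,16,3)  [lands on river]
river: ρ → (3,14,-12)
river: ρ → (-12,10,5)
river: ρ → (5,10,-12)
river: ρ → (-12,14,3)
river: ρ → (3,16,-7)
river: ρ → (-7,12,7)
river: ρ → (7,16,-3)
river: ρ → (-3,14,12)
river: ρ → (12,10,-5)
river: ρ → (-5,10,12)
river: ρ → (12,14,-3)
river: ρ → (-3,16,7)
river: ρ → (7,12,-7)
closes: descent 2, river 14
min |a| on river = 3

3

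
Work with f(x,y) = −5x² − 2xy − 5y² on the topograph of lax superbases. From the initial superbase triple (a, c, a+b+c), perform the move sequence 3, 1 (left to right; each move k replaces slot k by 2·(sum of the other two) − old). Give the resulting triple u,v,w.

start (-5,-5,-12) = (f(1,0),f(0,1),f(1,1))
replace slot 3: 2·((-5)+(-5)) − (-12) = -8 → (-5,-5,-8)
replace slot 1: 2·((-5)+(-8)) − (-5) = -21 → (-21,-5,-8)

-21,-5,-8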